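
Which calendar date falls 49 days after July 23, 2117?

Advancing 49 days from July 23, 2117.
July has 31 days, so 31 − 23 = 8 days remain after July 23, 2117; 49 − 8 = 41 left.
August 2117 has 31 days: 41 − 31 = 10 left.
10 days into September 2117 → September 10, 2117.

September 10, 2117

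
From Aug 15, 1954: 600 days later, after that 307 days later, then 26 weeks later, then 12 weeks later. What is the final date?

Advancing 600 days from August 15, 1954:
August has 31 days, so 31 − 15 = 16 days remain after August 15, 1954; 600 − 16 = 584 left.
September 1954 has 30 days: 584 − 30 = 554 left.
October 1954 has 31 days: 554 − 31 = 523 left.
November 1954 has 30 days: 523 − 30 = 493 left.
December 1954 has 31 days: 493 − 31 = 462 left.
January 1955 has 31 days: 462 − 31 = 431 left.
February 1955 has 28 days (1955 is not a leap year): 431 − 28 = 403 left.
March 1955 has 31 days: 403 − 31 = 372 left.
April 1955 has 30 days: 372 − 30 = 342 left.
May 1955 has 31 days: 342 − 31 = 311 left.
June 1955 has 30 days: 311 − 30 = 281 left.
July 1955 has 31 days: 281 − 31 = 250 left.
August 1955 has 31 days: 250 − 31 = 219 left.
September 1955 has 30 days: 219 − 30 = 189 left.
October 1955 has 31 days: 189 − 31 = 158 left.
November 1955 has 30 days: 158 − 30 = 128 left.
December 1955 has 31 days: 128 − 31 = 97 left.
January 1956 has 31 days: 97 − 31 = 66 left.
February 1956 has 29 days (1956 is a leap year): 66 − 29 = 37 left.
March 1956 has 31 days: 37 − 31 = 6 left.
6 days into April 1956 → April 6, 1956.
Counting forward 307 days from April 6, 1956:
April has 30 days, so 30 − 6 = 24 days remain after April 6, 1956; 307 − 24 = 283 left.
May 1956 has 31 days: 283 − 31 = 252 left.
June 1956 has 30 days: 252 − 30 = 222 left.
July 1956 has 31 days: 222 − 31 = 191 left.
August 1956 has 31 days: 191 − 31 = 160 left.
September 1956 has 30 days: 160 − 30 = 130 left.
October 1956 has 31 days: 130 − 31 = 99 left.
November 1956 has 30 days: 99 − 30 = 69 left.
December 1956 has 31 days: 69 − 31 = 38 left.
January 1957 has 31 days: 38 − 31 = 7 left.
7 days into February 1957 → February 7, 1957.
Adding 26 weeks (= 182 days) from February 7, 1957:
February has 28 days, so 28 − 7 = 21 days remain after February 7, 1957; 182 − 21 = 161 left.
March 1957 has 31 days: 161 − 31 = 130 left.
April 1957 has 30 days: 130 − 30 = 100 left.
May 1957 has 31 days: 100 − 31 = 69 left.
June 1957 has 30 days: 69 − 30 = 39 left.
July 1957 has 31 days: 39 − 31 = 8 left.
8 days into August 1957 → August 8, 1957.
Advancing 12 weeks (= 84 days) from August 8, 1957:
August has 31 days, so 31 − 8 = 23 days remain after August 8, 1957; 84 − 23 = 61 left.
September 1957 has 30 days: 61 − 30 = 31 left.
31 days into October 1957 → October 31, 1957.

October 31, 1957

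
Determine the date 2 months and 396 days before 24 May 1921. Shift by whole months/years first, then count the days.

February 22, 1920

Subtracting 2 months and 396 days from May 24, 1921: first the month/year part, then the days.
month 5 − 2 = 3 → March 1921.
Day 24 is valid in March, giving March 24, 1921.
Now subtract 396 days from March 24, 1921.
Going back 24 days from March 24, 1921 reaches the end of the previous month; 396 − 24 = 372 left.
February 1921 has 28 days (1921 is not a leap year): 372 − 28 = 344 left.
January 1921 has 31 days: 344 − 31 = 313 left.
December 1920 has 31 days: 313 − 31 = 282 left.
November 1920 has 30 days: 282 − 30 = 252 left.
October 1920 has 31 days: 252 − 31 = 221 left.
September 1920 has 30 days: 221 − 30 = 191 left.
August 1920 has 31 days: 191 − 31 = 160 left.
July 1920 has 31 days: 160 − 31 = 129 left.
June 1920 has 30 days: 129 − 30 = 99 left.
May 1920 has 31 days: 99 − 31 = 68 left.
April 1920 has 30 days: 68 − 30 = 38 left.
March 1920 has 31 days: 38 − 31 = 7 left.
February 1920 has 29 days; 29 − 7 = 22 → February 22, 1920.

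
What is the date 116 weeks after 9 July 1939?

September 28, 1941

Advancing 116 weeks = 812 days from July 9, 1939.
July has 31 days, so 31 − 9 = 22 days remain after July 9, 1939; 812 − 22 = 790 left.
August 1939 has 31 days: 790 − 31 = 759 left.
September 1939 has 30 days: 759 − 30 = 729 left.
October 1939 has 31 days: 729 − 31 = 698 left.
November 1939 has 30 days: 698 − 30 = 668 left.
December 1939 has 31 days: 668 − 31 = 637 left.
January 1940 has 31 days: 637 − 31 = 606 left.
February 1940 has 29 days (1940 is a leap year): 606 − 29 = 577 left.
March 1940 has 31 days: 577 − 31 = 546 left.
April 1940 has 30 days: 546 − 30 = 516 left.
May 1940 has 31 days: 516 − 31 = 485 left.
June 1940 has 30 days: 485 − 30 = 455 left.
July 1940 has 31 days: 455 − 31 = 424 left.
August 1940 has 31 days: 424 − 31 = 393 left.
September 1940 has 30 days: 393 − 30 = 363 left.
October 1940 has 31 days: 363 − 31 = 332 left.
November 1940 has 30 days: 332 − 30 = 302 left.
December 1940 has 31 days: 302 − 31 = 271 left.
January 1941 has 31 days: 271 − 31 = 240 left.
February 1941 has 28 days (1941 is not a leap year): 240 − 28 = 212 left.
March 1941 has 31 days: 212 − 31 = 181 left.
April 1941 has 30 days: 181 − 30 = 151 left.
May 1941 has 31 days: 151 − 31 = 120 left.
June 1941 has 30 days: 120 − 30 = 90 left.
July 1941 has 31 days: 90 − 31 = 59 left.
August 1941 has 31 days: 59 − 31 = 28 left.
28 days into September 1941 → September 28, 1941.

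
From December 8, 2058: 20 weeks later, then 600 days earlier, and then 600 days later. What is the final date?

April 27, 2059

Counting forward 20 weeks (= 140 days) from December 8, 2058:
December has 31 days, so 31 − 8 = 23 days remain after December 8, 2058; 140 − 23 = 117 left.
January 2059 has 31 days: 117 − 31 = 86 left.
February 2059 has 28 days (2059 is not a leap year): 86 − 28 = 58 left.
March 2059 has 31 days: 58 − 31 = 27 left.
27 days into April 2059 → April 27, 2059.
Going back 600 days from April 27, 2059:
Going back 27 days from April 27, 2059 reaches the end of the previous month; 600 − 27 = 573 left.
March 2059 has 31 days: 573 − 31 = 542 left.
February 2059 has 28 days (2059 is not a leap year): 542 − 28 = 514 left.
January 2059 has 31 days: 514 − 31 = 483 left.
December 2058 has 31 days: 483 − 31 = 452 left.
November 2058 has 30 days: 452 − 30 = 422 left.
October 2058 has 31 days: 422 − 31 = 391 left.
September 2058 has 30 days: 391 − 30 = 361 left.
August 2058 has 31 days: 361 − 31 = 330 left.
July 2058 has 31 days: 330 − 31 = 299 left.
June 2058 has 30 days: 299 − 30 = 269 left.
May 2058 has 31 days: 269 − 31 = 238 left.
April 2058 has 30 days: 238 − 30 = 208 left.
March 2058 has 31 days: 208 − 31 = 177 left.
February 2058 has 28 days (2058 is not a leap year): 177 − 28 = 149 left.
January 2058 has 31 days: 149 − 31 = 118 left.
December 2057 has 31 days: 118 − 31 = 87 left.
November 2057 has 30 days: 87 − 30 = 57 left.
October 2057 has 31 days: 57 − 31 = 26 left.
September 2057 has 30 days; 30 − 26 = 4 → September 4, 2057.
Advancing 600 days from September 4, 2057:
September has 30 days, so 30 − 4 = 26 days remain after September 4, 2057; 600 − 26 = 574 left.
October 2057 has 31 days: 574 − 31 = 543 left.
November 2057 has 30 days: 543 − 30 = 513 left.
December 2057 has 31 days: 513 − 31 = 482 left.
January 2058 has 31 days: 482 − 31 = 451 left.
February 2058 has 28 days (2058 is not a leap year): 451 − 28 = 423 left.
March 2058 has 31 days: 423 − 31 = 392 left.
April 2058 has 30 days: 392 − 30 = 362 left.
May 2058 has 31 days: 362 − 31 = 331 left.
June 2058 has 30 days: 331 − 30 = 301 left.
July 2058 has 31 days: 301 − 31 = 270 left.
August 2058 has 31 days: 270 − 31 = 239 left.
September 2058 has 30 days: 239 − 30 = 209 left.
October 2058 has 31 days: 209 − 31 = 178 left.
November 2058 has 30 days: 178 − 30 = 148 left.
December 2058 has 31 days: 148 − 31 = 117 left.
January 2059 has 31 days: 117 − 31 = 86 left.
February 2059 has 28 days (2059 is not a leap year): 86 − 28 = 58 left.
March 2059 has 31 days: 58 − 31 = 27 left.
27 days into April 2059 → April 27, 2059.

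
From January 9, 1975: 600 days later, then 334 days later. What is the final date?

Advancing 600 days from January 9, 1975:
January has 31 days, so 31 − 9 = 22 days remain after January 9, 1975; 600 − 22 = 578 left.
February 1975 has 28 days (1975 is not a leap year): 578 − 28 = 550 left.
March 1975 has 31 days: 550 − 31 = 519 left.
April 1975 has 30 days: 519 − 30 = 489 left.
May 1975 has 31 days: 489 − 31 = 458 left.
June 1975 has 30 days: 458 − 30 = 428 left.
July 1975 has 31 days: 428 − 31 = 397 left.
August 1975 has 31 days: 397 − 31 = 366 left.
September 1975 has 30 days: 366 − 30 = 336 left.
October 1975 has 31 days: 336 − 31 = 305 left.
November 1975 has 30 days: 305 − 30 = 275 left.
December 1975 has 31 days: 275 − 31 = 244 left.
January 1976 has 31 days: 244 − 31 = 213 left.
February 1976 has 29 days (1976 is a leap year): 213 − 29 = 184 left.
March 1976 has 31 days: 184 − 31 = 153 left.
April 1976 has 30 days: 153 − 30 = 123 left.
May 1976 has 31 days: 123 − 31 = 92 left.
June 1976 has 30 days: 92 − 30 = 62 left.
July 1976 has 31 days: 62 − 31 = 31 left.
31 days into August 1976 → August 31, 1976.
Counting forward 334 days from August 31, 1976:
August has 31 days, so 31 − 31 = 0 days remain after August 31, 1976; 334 − 0 = 334 left.
September 1976 has 30 days: 334 − 30 = 304 left.
October 1976 has 31 days: 304 − 31 = 273 left.
November 1976 has 30 days: 273 − 30 = 243 left.
December 1976 has 31 days: 243 − 31 = 212 left.
January 1977 has 31 days: 212 − 31 = 181 left.
February 1977 has 28 days (1977 is not a leap year): 181 − 28 = 153 left.
March 1977 has 31 days: 153 − 31 = 122 left.
April 1977 has 30 days: 122 − 30 = 92 left.
May 1977 has 31 days: 92 − 31 = 61 left.
June 1977 has 30 days: 61 − 30 = 31 left.
31 days into July 1977 → July 31, 1977.

July 31, 1977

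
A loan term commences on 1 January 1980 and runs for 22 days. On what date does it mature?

Adding 22 days from January 1, 1980.
January has 31 days; 1 + 22 = 23, still in January.

January 23, 1980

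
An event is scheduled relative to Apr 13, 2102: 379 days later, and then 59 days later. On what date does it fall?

Adding 379 days from April 13, 2102:
April has 30 days, so 30 − 13 = 17 days remain after April 13, 2102; 379 − 17 = 362 left.
May 2102 has 31 days: 362 − 31 = 331 left.
June 2102 has 30 days: 331 − 30 = 301 left.
July 2102 has 31 days: 301 − 31 = 270 left.
August 2102 has 31 days: 270 − 31 = 239 left.
September 2102 has 30 days: 239 − 30 = 209 left.
October 2102 has 31 days: 209 − 31 = 178 left.
November 2102 has 30 days: 178 − 30 = 148 left.
December 2102 has 31 days: 148 − 31 = 117 left.
January 2103 has 31 days: 117 − 31 = 86 left.
February 2103 has 28 days (2103 is not a leap year): 86 − 28 = 58 left.
March 2103 has 31 days: 58 − 31 = 27 left.
27 days into April 2103 → April 27, 2103.
Advancing 59 days from April 27, 2103:
April has 30 days, so 30 − 27 = 3 days remain after April 27, 2103; 59 − 3 = 56 left.
May 2103 has 31 days: 56 − 31 = 25 left.
25 days into June 2103 → June 25, 2103.

June 25, 2103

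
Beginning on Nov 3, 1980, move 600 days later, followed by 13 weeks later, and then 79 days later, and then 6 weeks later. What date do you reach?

January 24, 1983

Adding 600 days from November 3, 1980:
November has 30 days, so 30 − 3 = 27 days remain after November 3, 1980; 600 − 27 = 573 left.
December 1980 has 31 days: 573 − 31 = 542 left.
January 1981 has 31 days: 542 − 31 = 511 left.
February 1981 has 28 days (1981 is not a leap year): 511 − 28 = 483 left.
March 1981 has 31 days: 483 − 31 = 452 left.
April 1981 has 30 days: 452 − 30 = 422 left.
May 1981 has 31 days: 422 − 31 = 391 left.
June 1981 has 30 days: 391 − 30 = 361 left.
July 1981 has 31 days: 361 − 31 = 330 left.
August 1981 has 31 days: 330 − 31 = 299 left.
September 1981 has 30 days: 299 − 30 = 269 left.
October 1981 has 31 days: 269 − 31 = 238 left.
November 1981 has 30 days: 238 − 30 = 208 left.
December 1981 has 31 days: 208 − 31 = 177 left.
January 1982 has 31 days: 177 − 31 = 146 left.
February 1982 has 28 days (1982 is not a leap year): 146 − 28 = 118 left.
March 1982 has 31 days: 118 − 31 = 87 left.
April 1982 has 30 days: 87 − 30 = 57 left.
May 1982 has 31 days: 57 − 31 = 26 left.
26 days into June 1982 → June 26, 1982.
Adding 13 weeks (= 91 days) from June 26, 1982:
June has 30 days, so 30 − 26 = 4 days remain after June 26, 1982; 91 − 4 = 87 left.
July 1982 has 31 days: 87 − 31 = 56 left.
August 1982 has 31 days: 56 − 31 = 25 left.
25 days into September 1982 → September 25, 1982.
Counting forward 79 days from September 25, 1982:
September has 30 days, so 30 − 25 = 5 days remain after September 25, 1982; 79 − 5 = 74 left.
October 1982 has 31 days: 74 − 31 = 43 left.
November 1982 has 30 days: 43 − 30 = 13 left.
13 days into December 1982 → December 13, 1982.
Adding 6 weeks (= 42 days) from December 13, 1982:
December has 31 days, so 31 − 13 = 18 days remain after December 13, 1982; 42 − 18 = 24 left.
24 days into January 1983 → January 24, 1983.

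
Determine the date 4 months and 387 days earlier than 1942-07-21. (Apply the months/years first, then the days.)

February 27, 1941

Going back 4 months and 387 days from July 21, 1942: first the month/year part, then the days.
month 7 − 4 = 3 → March 1942.
Day 21 is valid in March, giving March 21, 1942.
Now subtract 387 days from March 21, 1942.
Going back 21 days from March 21, 1942 reaches the end of the previous month; 387 − 21 = 366 left.
February 1942 has 28 days (1942 is not a leap year): 366 − 28 = 338 left.
January 1942 has 31 days: 338 − 31 = 307 left.
December 1941 has 31 days: 307 − 31 = 276 left.
November 1941 has 30 days: 276 − 30 = 246 left.
October 1941 has 31 days: 246 − 31 = 215 left.
September 1941 has 30 days: 215 − 30 = 185 left.
August 1941 has 31 days: 185 − 31 = 154 left.
July 1941 has 31 days: 154 − 31 = 123 left.
June 1941 has 30 days: 123 − 30 = 93 left.
May 1941 has 31 days: 93 − 31 = 62 left.
April 1941 has 30 days: 62 − 30 = 32 left.
March 1941 has 31 days: 32 − 31 = 1 left.
February 1941 has 28 days; 28 − 1 = 27 → February 27, 1941.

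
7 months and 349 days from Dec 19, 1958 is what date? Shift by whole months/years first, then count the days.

Counting forward 7 months and 349 days from December 19, 1958: first the month/year part, then the days.
month 12 + 7 = 19, which is month 7 of year 1959 → July 1959.
Day 19 is valid in July, giving July 19, 1959.
Now add 349 days from July 19, 1959.
July has 31 days, so 31 − 19 = 12 days remain after July 19, 1959; 349 − 12 = 337 left.
August 1959 has 31 days: 337 − 31 = 306 left.
September 1959 has 30 days: 306 − 30 = 276 left.
October 1959 has 31 days: 276 − 31 = 245 left.
November 1959 has 30 days: 245 − 30 = 215 left.
December 1959 has 31 days: 215 − 31 = 184 left.
January 1960 has 31 days: 184 − 31 = 153 left.
February 1960 has 29 days (1960 is a leap year): 153 − 29 = 124 left.
March 1960 has 31 days: 124 − 31 = 93 left.
April 1960 has 30 days: 93 − 30 = 63 left.
May 1960 has 31 days: 63 − 31 = 32 left.
June 1960 has 30 days: 32 − 30 = 2 left.
2 days into July 1960 → July 2, 1960.

July 2, 1960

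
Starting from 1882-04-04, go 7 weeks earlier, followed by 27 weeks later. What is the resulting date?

Going back 7 weeks (= 49 days) from April 4, 1882:
Going back 4 days from April 4, 1882 reaches the end of the previous month; 49 − 4 = 45 left.
March 1882 has 31 days: 45 − 31 = 14 left.
February 1882 has 28 days; 28 − 14 = 14 → February 14, 1882.
Counting forward 27 weeks (= 189 days) from February 14, 1882:
February has 28 days, so 28 − 14 = 14 days remain after February 14, 1882; 189 − 14 = 175 left.
March 1882 has 31 days: 175 − 31 = 144 left.
April 1882 has 30 days: 144 − 30 = 114 left.
May 1882 has 31 days: 114 − 31 = 83 left.
June 1882 has 30 days: 83 − 30 = 53 left.
July 1882 has 31 days: 53 − 31 = 22 left.
22 days into August 1882 → August 22, 1882.

August 22, 1882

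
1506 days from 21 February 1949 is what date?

April 7, 1953

Counting forward 1506 days from February 21, 1949.
February has 28 days, so 28 − 21 = 7 days remain after February 21, 1949; 1506 − 7 = 1499 left.
March 1949 has 31 days: 1499 − 31 = 1468 left.
April 1949 has 30 days: 1468 − 30 = 1438 left.
May 1949 has 31 days: 1438 − 31 = 1407 left.
June 1949 has 30 days: 1407 − 30 = 1377 left.
July 1949 has 31 days: 1377 − 31 = 1346 left.
August 1949 has 31 days: 1346 − 31 = 1315 left.
September 1949 has 30 days: 1315 − 30 = 1285 left.
October 1949 has 31 days: 1285 − 31 = 1254 left.
November 1949 has 30 days: 1254 − 30 = 1224 left.
December 1949 has 31 days: 1224 − 31 = 1193 left.
January 1950 has 31 days: 1193 − 31 = 1162 left.
February 1950 has 28 days (1950 is not a leap year): 1162 − 28 = 1134 left.
March 1950 has 31 days: 1134 − 31 = 1103 left.
April 1950 has 30 days: 1103 − 30 = 1073 left.
May 1950 has 31 days: 1073 − 31 = 1042 left.
June 1950 has 30 days: 1042 − 30 = 1012 left.
July 1950 has 31 days: 1012 − 31 = 981 left.
August 1950 has 31 days: 981 − 31 = 950 left.
September 1950 has 30 days: 950 − 30 = 920 left.
October 1950 has 31 days: 920 − 31 = 889 left.
November 1950 has 30 days: 889 − 30 = 859 left.
December 1950 has 31 days: 859 − 31 = 828 left.
January 1951 has 31 days: 828 − 31 = 797 left.
February 1951 has 28 days (1951 is not a leap year): 797 − 28 = 769 left.
March 1951 has 31 days: 769 − 31 = 738 left.
April 1951 has 30 days: 738 − 30 = 708 left.
May 1951 has 31 days: 708 − 31 = 677 left.
June 1951 has 30 days: 677 − 30 = 647 left.
July 1951 has 31 days: 647 − 31 = 616 left.
August 1951 has 31 days: 616 − 31 = 585 left.
September 1951 has 30 days: 585 − 30 = 555 left.
October 1951 has 31 days: 555 − 31 = 524 left.
November 1951 has 30 days: 524 − 30 = 494 left.
December 1951 has 31 days: 494 − 31 = 463 left.
January 1952 has 31 days: 463 − 31 = 432 left.
February 1952 has 29 days (1952 is a leap year): 432 − 29 = 403 left.
March 1952 has 31 days: 403 − 31 = 372 left.
April 1952 has 30 days: 372 − 30 = 342 left.
May 1952 has 31 days: 342 − 31 = 311 left.
June 1952 has 30 days: 311 − 30 = 281 left.
July 1952 has 31 days: 281 − 31 = 250 left.
August 1952 has 31 days: 250 − 31 = 219 left.
September 1952 has 30 days: 219 − 30 = 189 left.
October 1952 has 31 days: 189 − 31 = 158 left.
November 1952 has 30 days: 158 − 30 = 128 left.
December 1952 has 31 days: 128 − 31 = 97 left.
January 1953 has 31 days: 97 − 31 = 66 left.
February 1953 has 28 days (1953 is not a leap year): 66 − 28 = 38 left.
March 1953 has 31 days: 38 − 31 = 7 left.
7 days into April 1953 → April 7, 1953.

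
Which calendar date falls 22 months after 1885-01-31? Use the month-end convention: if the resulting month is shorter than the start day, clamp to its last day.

Adding 22 months from January 31, 1885.
month 1 + 22 = 23, which is month 11 of year 1886 → November 1886.
November 1886 has only 30 days and the start was day 31, so the date clamps to November 30, 1886.

November 30, 1886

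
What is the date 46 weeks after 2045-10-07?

August 25, 2046

Advancing 46 weeks = 322 days from October 7, 2045.
October has 31 days, so 31 − 7 = 24 days remain after October 7, 2045; 322 − 24 = 298 left.
November 2045 has 30 days: 298 − 30 = 268 left.
December 2045 has 31 days: 268 − 31 = 237 left.
January 2046 has 31 days: 237 − 31 = 206 left.
February 2046 has 28 days (2046 is not a leap year): 206 − 28 = 178 left.
March 2046 has 31 days: 178 − 31 = 147 left.
April 2046 has 30 days: 147 − 30 = 117 left.
May 2046 has 31 days: 117 − 31 = 86 left.
June 2046 has 30 days: 86 − 30 = 56 left.
July 2046 has 31 days: 56 − 31 = 25 left.
25 days into August 2046 → August 25, 2046.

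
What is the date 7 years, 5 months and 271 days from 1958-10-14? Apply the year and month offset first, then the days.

December 10, 1966

Counting forward 7 years, 5 months and 271 days from October 14, 1958: first the month/year part, then the days.
+7 years → 1965; month 10 + 5 = 15, which is month 3 of year 1966 → March 1966.
Day 14 is valid in March, giving March 14, 1966.
Now add 271 days from March 14, 1966.
March has 31 days, so 31 − 14 = 17 days remain after March 14, 1966; 271 − 17 = 254 left.
April 1966 has 30 days: 254 − 30 = 224 left.
May 1966 has 31 days: 224 − 31 = 193 left.
June 1966 has 30 days: 193 − 30 = 163 left.
July 1966 has 31 days: 163 − 31 = 132 left.
August 1966 has 31 days: 132 − 31 = 101 left.
September 1966 has 30 days: 101 − 30 = 71 left.
October 1966 has 31 days: 71 − 31 = 40 left.
November 1966 has 30 days: 40 − 30 = 10 left.
10 days into December 1966 → December 10, 1966.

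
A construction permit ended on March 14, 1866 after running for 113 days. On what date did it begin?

Going back 113 days from March 14, 1866.
Going back 14 days from March 14, 1866 reaches the end of the previous month; 113 − 14 = 99 left.
February 1866 has 28 days (1866 is not a leap year): 99 − 28 = 71 left.
January 1866 has 31 days: 71 − 31 = 40 left.
December 1865 has 31 days: 40 − 31 = 9 left.
November 1865 has 30 days; 30 − 9 = 21 → November 21, 1865.

November 21, 1865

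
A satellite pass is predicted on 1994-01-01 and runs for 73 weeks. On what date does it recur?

Adding 73 weeks = 511 days from January 1, 1994.
January has 31 days, so 31 − 1 = 30 days remain after January 1, 1994; 511 − 30 = 481 left.
February 1994 has 28 days (1994 is not a leap year): 481 − 28 = 453 left.
March 1994 has 31 days: 453 − 31 = 422 left.
April 1994 has 30 days: 422 − 30 = 392 left.
May 1994 has 31 days: 392 − 31 = 361 left.
June 1994 has 30 days: 361 − 30 = 331 left.
July 1994 has 31 days: 331 − 31 = 300 left.
August 1994 has 31 days: 300 − 31 = 269 left.
September 1994 has 30 days: 269 − 30 = 239 left.
October 1994 has 31 days: 239 − 31 = 208 left.
November 1994 has 30 days: 208 − 30 = 178 left.
December 1994 has 31 days: 178 − 31 = 147 left.
January 1995 has 31 days: 147 − 31 = 116 left.
February 1995 has 28 days (1995 is not a leap year): 116 − 28 = 88 left.
March 1995 has 31 days: 88 − 31 = 57 left.
April 1995 has 30 days: 57 − 30 = 27 left.
27 days into May 1995 → May 27, 1995.

May 27, 1995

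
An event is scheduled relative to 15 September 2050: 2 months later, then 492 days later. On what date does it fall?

March 21, 2052

Advancing 2 months from September 15, 2050:
month 9 + 2 = 11 → November 2050.
Day 15 is valid in November, giving November 15, 2050.
Adding 492 days from November 15, 2050:
November has 30 days, so 30 − 15 = 15 days remain after November 15, 2050; 492 − 15 = 477 left.
December 2050 has 31 days: 477 − 31 = 446 left.
January 2051 has 31 days: 446 − 31 = 415 left.
February 2051 has 28 days (2051 is not a leap year): 415 − 28 = 387 left.
March 2051 has 31 days: 387 − 31 = 356 left.
April 2051 has 30 days: 356 − 30 = 326 left.
May 2051 has 31 days: 326 − 31 = 295 left.
June 2051 has 30 days: 295 − 30 = 265 left.
July 2051 has 31 days: 265 − 31 = 234 left.
August 2051 has 31 days: 234 − 31 = 203 left.
September 2051 has 30 days: 203 − 30 = 173 left.
October 2051 has 31 days: 173 − 31 = 142 left.
November 2051 has 30 days: 142 − 30 = 112 left.
December 2051 has 31 days: 112 − 31 = 81 left.
January 2052 has 31 days: 81 − 31 = 50 left.
February 2052 has 29 days (2052 is a leap year): 50 − 29 = 21 left.
21 days into March 2052 → March 21, 2052.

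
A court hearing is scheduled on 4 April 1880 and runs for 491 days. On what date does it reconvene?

August 8, 1881

Counting forward 491 days from April 4, 1880.
April has 30 days, so 30 − 4 = 26 days remain after April 4, 1880; 491 − 26 = 465 left.
May 1880 has 31 days: 465 − 31 = 434 left.
June 1880 has 30 days: 434 − 30 = 404 left.
July 1880 has 31 days: 404 − 31 = 373 left.
August 1880 has 31 days: 373 − 31 = 342 left.
September 1880 has 30 days: 342 − 30 = 312 left.
October 1880 has 31 days: 312 − 31 = 281 left.
November 1880 has 30 days: 281 − 30 = 251 left.
December 1880 has 31 days: 251 − 31 = 220 left.
January 1881 has 31 days: 220 − 31 = 189 left.
February 1881 has 28 days (1881 is not a leap year): 189 − 28 = 161 left.
March 1881 has 31 days: 161 − 31 = 130 left.
April 1881 has 30 days: 130 − 30 = 100 left.
May 1881 has 31 days: 100 − 31 = 69 left.
June 1881 has 30 days: 69 − 30 = 39 left.
July 1881 has 31 days: 39 − 31 = 8 left.
8 days into August 1881 → August 8, 1881.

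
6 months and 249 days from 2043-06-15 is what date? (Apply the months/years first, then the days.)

Counting forward 6 months and 249 days from June 15, 2043: first the month/year part, then the days.
month 6 + 6 = 12 → December 2043.
Day 15 is valid in December, giving December 15, 2043.
Now add 249 days from December 15, 2043.
December has 31 days, so 31 − 15 = 16 days remain after December 15, 2043; 249 − 16 = 233 left.
January 2044 has 31 days: 233 − 31 = 202 left.
February 2044 has 29 days (2044 is a leap year): 202 − 29 = 173 left.
March 2044 has 31 days: 173 − 31 = 142 left.
April 2044 has 30 days: 142 − 30 = 112 left.
May 2044 has 31 days: 112 − 31 = 81 left.
June 2044 has 30 days: 81 − 30 = 51 left.
July 2044 has 31 days: 51 − 31 = 20 left.
20 days into August 2044 → August 20, 2044.

August 20, 2044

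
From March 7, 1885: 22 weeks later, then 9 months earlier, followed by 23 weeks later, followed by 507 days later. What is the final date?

Counting forward 22 weeks (= 154 days) from March 7, 1885:
March has 31 days, so 31 − 7 = 24 days remain after March 7, 1885; 154 − 24 = 130 left.
April 1885 has 30 days: 130 − 30 = 100 left.
May 1885 has 31 days: 100 − 31 = 69 left.
June 1885 has 30 days: 69 − 30 = 39 left.
July 1885 has 31 days: 39 − 31 = 8 left.
8 days into August 1885 → August 8, 1885.
Going back 9 months from August 8, 1885:
month 8 − 9 = -1, which is month 11 of year 1884 → November 1884.
Day 8 is valid in November, giving November 8, 1884.
Counting forward 23 weeks (= 161 days) from November 8, 1884:
November has 30 days, so 30 − 8 = 22 days remain after November 8, 1884; 161 − 22 = 139 left.
December 1884 has 31 days: 139 − 31 = 108 left.
January 1885 has 31 days: 108 − 31 = 77 left.
February 1885 has 28 days (1885 is not a leap year): 77 − 28 = 49 left.
March 1885 has 31 days: 49 − 31 = 18 left.
18 days into April 1885 → April 18, 1885.
Adding 507 days from April 18, 1885:
April has 30 days, so 30 − 18 = 12 days remain after April 18, 1885; 507 − 12 = 495 left.
May 1885 has 31 days: 495 − 31 = 464 left.
June 1885 has 30 days: 464 − 30 = 434 left.
July 1885 has 31 days: 434 − 31 = 403 left.
August 1885 has 31 days: 403 − 31 = 372 left.
September 1885 has 30 days: 372 − 30 = 342 left.
October 1885 has 31 days: 342 − 31 = 311 left.
November 1885 has 30 days: 311 − 30 = 281 left.
December 1885 has 31 days: 281 − 31 = 250 left.
January 1886 has 31 days: 250 − 31 = 219 left.
February 1886 has 28 days (1886 is not a leap year): 219 − 28 = 191 left.
March 1886 has 31 days: 191 − 31 = 160 left.
April 1886 has 30 days: 160 − 30 = 130 left.
May 1886 has 31 days: 130 − 31 = 99 left.
June 1886 has 30 days: 99 − 30 = 69 left.
July 1886 has 31 days: 69 − 31 = 38 left.
August 1886 has 31 days: 38 − 31 = 7 left.
7 days into September 1886 → September 7, 1886.

September 7, 1886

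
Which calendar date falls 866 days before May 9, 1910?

December 25, 1907

Subtracting 866 days from May 9, 1910.
Going back 9 days from May 9, 1910 reaches the end of the previous month; 866 − 9 = 857 left.
April 1910 has 30 days: 857 − 30 = 827 left.
March 1910 has 31 days: 827 − 31 = 796 left.
February 1910 has 28 days (1910 is not a leap year): 796 − 28 = 768 left.
January 1910 has 31 days: 768 − 31 = 737 left.
December 1909 has 31 days: 737 − 31 = 706 left.
November 1909 has 30 days: 706 − 30 = 676 left.
October 1909 has 31 days: 676 − 31 = 645 left.
September 1909 has 30 days: 645 − 30 = 615 left.
August 1909 has 31 days: 615 − 31 = 584 left.
July 1909 has 31 days: 584 − 31 = 553 left.
June 1909 has 30 days: 553 − 30 = 523 left.
May 1909 has 31 days: 523 − 31 = 492 left.
April 1909 has 30 days: 492 − 30 = 462 left.
March 1909 has 31 days: 462 − 31 = 431 left.
February 1909 has 28 days (1909 is not a leap year): 431 − 28 = 403 left.
January 1909 has 31 days: 403 − 31 = 372 left.
December 1908 has 31 days: 372 − 31 = 341 left.
November 1908 has 30 days: 341 − 30 = 311 left.
October 1908 has 31 days: 311 − 31 = 280 left.
September 1908 has 30 days: 280 − 30 = 250 left.
August 1908 has 31 days: 250 − 31 = 219 left.
July 1908 has 31 days: 219 − 31 = 188 left.
June 1908 has 30 days: 188 − 30 = 158 left.
May 1908 has 31 days: 158 − 31 = 127 left.
April 1908 has 30 days: 127 − 30 = 97 left.
March 1908 has 31 days: 97 − 31 = 66 left.
February 1908 has 29 days (1908 is a leap year): 66 − 29 = 37 left.
January 1908 has 31 days: 37 − 31 = 6 left.
December 1907 has 31 days; 31 − 6 = 25 → December 25, 1907.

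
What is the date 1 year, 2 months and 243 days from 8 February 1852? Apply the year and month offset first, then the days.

Counting forward 1 year, 2 months and 243 days from February 8, 1852: first the month/year part, then the days.
+1 year → 1853; month 2 + 2 = 4 → April 1853.
Day 8 is valid in April, giving April 8, 1853.
Now add 243 days from April 8, 1853.
April has 30 days, so 30 − 8 = 22 days remain after April 8, 1853; 243 − 22 = 221 left.
May 1853 has 31 days: 221 − 31 = 190 left.
June 1853 has 30 days: 190 − 30 = 160 left.
July 1853 has 31 days: 160 − 31 = 129 left.
August 1853 has 31 days: 129 − 31 = 98 left.
September 1853 has 30 days: 98 − 30 = 68 left.
October 1853 has 31 days: 68 − 31 = 37 left.
November 1853 has 30 days: 37 − 30 = 7 left.
7 days into December 1853 → December 7, 1853.

December 7, 1853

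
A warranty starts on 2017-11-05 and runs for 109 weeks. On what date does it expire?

December 8, 2019

Counting forward 109 weeks = 763 days from November 5, 2017.
November has 30 days, so 30 − 5 = 25 days remain after November 5, 2017; 763 − 25 = 738 left.
December 2017 has 31 days: 738 − 31 = 707 left.
January 2018 has 31 days: 707 − 31 = 676 left.
February 2018 has 28 days (2018 is not a leap year): 676 − 28 = 648 left.
March 2018 has 31 days: 648 − 31 = 617 left.
April 2018 has 30 days: 617 − 30 = 587 left.
May 2018 has 31 days: 587 − 31 = 556 left.
June 2018 has 30 days: 556 − 30 = 526 left.
July 2018 has 31 days: 526 − 31 = 495 left.
August 2018 has 31 days: 495 − 31 = 464 left.
September 2018 has 30 days: 464 − 30 = 434 left.
October 2018 has 31 days: 434 − 31 = 403 left.
November 2018 has 30 days: 403 − 30 = 373 left.
December 2018 has 31 days: 373 − 31 = 342 left.
January 2019 has 31 days: 342 − 31 = 311 left.
February 2019 has 28 days (2019 is not a leap year): 311 − 28 = 283 left.
March 2019 has 31 days: 283 − 31 = 252 left.
April 2019 has 30 days: 252 − 30 = 222 left.
May 2019 has 31 days: 222 − 31 = 191 left.
June 2019 has 30 days: 191 − 30 = 161 left.
July 2019 has 31 days: 161 − 31 = 130 left.
August 2019 has 31 days: 130 − 31 = 99 left.
September 2019 has 30 days: 99 − 30 = 69 left.
October 2019 has 31 days: 69 − 31 = 38 left.
November 2019 has 30 days: 38 − 30 = 8 left.
8 days into December 2019 → December 8, 2019.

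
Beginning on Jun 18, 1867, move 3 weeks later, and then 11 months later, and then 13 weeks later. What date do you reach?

September 8, 1868

Counting forward 3 weeks (= 21 days) from June 18, 1867:
June has 30 days, so 30 − 18 = 12 days remain after June 18, 1867; 21 − 12 = 9 left.
9 days into July 1867 → July 9, 1867.
Adding 11 months from July 9, 1867:
month 7 + 11 = 18, which is month 6 of year 1868 → June 1868.
Day 9 is valid in June, giving June 9, 1868.
Adding 13 weeks (= 91 days) from June 9, 1868:
June has 30 days, so 30 − 9 = 21 days remain after June 9, 1868; 91 − 21 = 70 left.
July 1868 has 31 days: 70 − 31 = 39 left.
August 1868 has 31 days: 39 − 31 = 8 left.
8 days into September 1868 → September 8, 1868.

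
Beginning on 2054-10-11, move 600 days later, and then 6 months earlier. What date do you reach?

December 2, 2055

Advancing 600 days from October 11, 2054:
October has 31 days, so 31 − 11 = 20 days remain after October 11, 2054; 600 − 20 = 580 left.
November 2054 has 30 days: 580 − 30 = 550 left.
December 2054 has 31 days: 550 − 31 = 519 left.
January 2055 has 31 days: 519 − 31 = 488 left.
February 2055 has 28 days (2055 is not a leap year): 488 − 28 = 460 left.
March 2055 has 31 days: 460 − 31 = 429 left.
April 2055 has 30 days: 429 − 30 = 399 left.
May 2055 has 31 days: 399 − 31 = 368 left.
June 2055 has 30 days: 368 − 30 = 338 left.
July 2055 has 31 days: 338 − 31 = 307 left.
August 2055 has 31 days: 307 − 31 = 276 left.
September 2055 has 30 days: 276 − 30 = 246 left.
October 2055 has 31 days: 246 − 31 = 215 left.
November 2055 has 30 days: 215 − 30 = 185 left.
December 2055 has 31 days: 185 − 31 = 154 left.
January 2056 has 31 days: 154 − 31 = 123 left.
February 2056 has 29 days (2056 is a leap year): 123 − 29 = 94 left.
March 2056 has 31 days: 94 − 31 = 63 left.
April 2056 has 30 days: 63 − 30 = 33 left.
May 2056 has 31 days: 33 − 31 = 2 left.
2 days into June 2056 → June 2, 2056.
Going back 6 months from June 2, 2056:
month 6 − 6 = 0, which is month 12 of year 2055 → December 2055.
Day 2 is valid in December, giving December 2, 2055.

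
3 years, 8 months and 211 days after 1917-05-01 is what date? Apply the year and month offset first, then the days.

Advancing 3 years, 8 months and 211 days from May 1, 1917: first the month/year part, then the days.
+3 years → 1920; month 5 + 8 = 13, which is month 1 of year 1921 → January 1921.
Day 1 is valid in January, giving January 1, 1921.
Now add 211 days from January 1, 1921.
January has 31 days, so 31 − 1 = 30 days remain after January 1, 1921; 211 − 30 = 181 left.
February 1921 has 28 days (1921 is not a leap year): 181 − 28 = 153 left.
March 1921 has 31 days: 153 − 31 = 122 left.
April 1921 has 30 days: 122 − 30 = 92 left.
May 1921 has 31 days: 92 − 31 = 61 left.
June 1921 has 30 days: 61 − 30 = 31 left.
31 days into July 1921 → July 31, 1921.

July 31, 1921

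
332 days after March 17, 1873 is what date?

Advancing 332 days from March 17, 1873.
March has 31 days, so 31 − 17 = 14 days remain after March 17, 1873; 332 − 14 = 318 left.
April 1873 has 30 days: 318 − 30 = 288 left.
May 1873 has 31 days: 288 − 31 = 257 left.
June 1873 has 30 days: 257 − 30 = 227 left.
July 1873 has 31 days: 227 − 31 = 196 left.
August 1873 has 31 days: 196 − 31 = 165 left.
September 1873 has 30 days: 165 − 30 = 135 left.
October 1873 has 31 days: 135 − 31 = 104 left.
November 1873 has 30 days: 104 − 30 = 74 left.
December 1873 has 31 days: 74 − 31 = 43 left.
January 1874 has 31 days: 43 − 31 = 12 left.
12 days into February 1874 → February 12, 1874.

February 12, 1874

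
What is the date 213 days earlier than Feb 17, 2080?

Going back 213 days from February 17, 2080.
Going back 17 days from February 17, 2080 reaches the end of the previous month; 213 − 17 = 196 left.
January 2080 has 31 days: 196 − 31 = 165 left.
December 2079 has 31 days: 165 − 31 = 134 left.
November 2079 has 30 days: 134 − 30 = 104 left.
October 2079 has 31 days: 104 − 31 = 73 left.
September 2079 has 30 days: 73 − 30 = 43 left.
August 2079 has 31 days: 43 − 31 = 12 left.
July 2079 has 31 days; 31 − 12 = 19 → July 19, 2079.

July 19, 2079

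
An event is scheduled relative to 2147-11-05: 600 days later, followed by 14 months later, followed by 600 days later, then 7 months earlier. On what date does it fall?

September 18, 2151

Adding 600 days from November 5, 2147:
November has 30 days, so 30 − 5 = 25 days remain after November 5, 2147; 600 − 25 = 575 left.
December 2147 has 31 days: 575 − 31 = 544 left.
January 2148 has 31 days: 544 − 31 = 513 left.
February 2148 has 29 days (2148 is a leap year): 513 − 29 = 484 left.
March 2148 has 31 days: 484 − 31 = 453 left.
April 2148 has 30 days: 453 − 30 = 423 left.
May 2148 has 31 days: 423 − 31 = 392 left.
June 2148 has 30 days: 392 − 30 = 362 left.
July 2148 has 31 days: 362 − 31 = 331 left.
August 2148 has 31 days: 331 − 31 = 300 left.
September 2148 has 30 days: 300 − 30 = 270 left.
October 2148 has 31 days: 270 − 31 = 239 left.
November 2148 has 30 days: 239 − 30 = 209 left.
December 2148 has 31 days: 209 − 31 = 178 left.
January 2149 has 31 days: 178 − 31 = 147 left.
February 2149 has 28 days (2149 is not a leap year): 147 − 28 = 119 left.
March 2149 has 31 days: 119 − 31 = 88 left.
April 2149 has 30 days: 88 − 30 = 58 left.
May 2149 has 31 days: 58 − 31 = 27 left.
27 days into June 2149 → June 27, 2149.
Advancing 14 months from June 27, 2149:
month 6 + 14 = 20, which is month 8 of year 2150 → August 2150.
Day 27 is valid in August, giving August 27, 2150.
Counting forward 600 days from August 27, 2150:
August has 31 days, so 31 − 27 = 4 days remain after August 27, 2150; 600 − 4 = 596 left.
September 2150 has 30 days: 596 − 30 = 566 left.
October 2150 has 31 days: 566 − 31 = 535 left.
November 2150 has 30 days: 535 − 30 = 505 left.
December 2150 has 31 days: 505 − 31 = 474 left.
January 2151 has 31 days: 474 − 31 = 443 left.
February 2151 has 28 days (2151 is not a leap year): 443 − 28 = 415 left.
March 2151 has 31 days: 415 − 31 = 384 left.
April 2151 has 30 days: 384 − 30 = 354 left.
May 2151 has 31 days: 354 − 31 = 323 left.
June 2151 has 30 days: 323 − 30 = 293 left.
July 2151 has 31 days: 293 − 31 = 262 left.
August 2151 has 31 days: 262 − 31 = 231 left.
September 2151 has 30 days: 231 − 30 = 201 left.
October 2151 has 31 days: 201 − 31 = 170 left.
November 2151 has 30 days: 170 − 30 = 140 left.
December 2151 has 31 days: 140 − 31 = 109 left.
January 2152 has 31 days: 109 − 31 = 78 left.
February 2152 has 29 days (2152 is a leap year): 78 − 29 = 49 left.
March 2152 has 31 days: 49 − 31 = 18 left.
18 days into April 2152 → April 18, 2152.
Going back 7 months from April 18, 2152:
month 4 − 7 = -3, which is month 9 of year 2151 → September 2151.
Day 18 is valid in September, giving September 18, 2151.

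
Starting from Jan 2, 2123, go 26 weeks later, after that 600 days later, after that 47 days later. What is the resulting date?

April 10, 2125

Adding 26 weeks (= 182 days) from January 2, 2123:
January has 31 days, so 31 − 2 = 29 days remain after January 2, 2123; 182 − 29 = 153 left.
February 2123 has 28 days (2123 is not a leap year): 153 − 28 = 125 left.
March 2123 has 31 days: 125 − 31 = 94 left.
April 2123 has 30 days: 94 − 30 = 64 left.
May 2123 has 31 days: 64 − 31 = 33 left.
June 2123 has 30 days: 33 − 30 = 3 left.
3 days into July 2123 → July 3, 2123.
Adding 600 days from July 3, 2123:
July has 31 days, so 31 − 3 = 28 days remain after July 3, 2123; 600 − 28 = 572 left.
August 2123 has 31 days: 572 − 31 = 541 left.
September 2123 has 30 days: 541 − 30 = 511 left.
October 2123 has 31 days: 511 − 31 = 480 left.
November 2123 has 30 days: 480 − 30 = 450 left.
December 2123 has 31 days: 450 − 31 = 419 left.
January 2124 has 31 days: 419 − 31 = 388 left.
February 2124 has 29 days (2124 is a leap year): 388 − 29 = 359 left.
March 2124 has 31 days: 359 − 31 = 328 left.
April 2124 has 30 days: 328 − 30 = 298 left.
May 2124 has 31 days: 298 − 31 = 267 left.
June 2124 has 30 days: 267 − 30 = 237 left.
July 2124 has 31 days: 237 − 31 = 206 left.
August 2124 has 31 days: 206 − 31 = 175 left.
September 2124 has 30 days: 175 − 30 = 145 left.
October 2124 has 31 days: 145 − 31 = 114 left.
November 2124 has 30 days: 114 − 30 = 84 left.
December 2124 has 31 days: 84 − 31 = 53 left.
January 2125 has 31 days: 53 − 31 = 22 left.
22 days into February 2125 → February 22, 2125.
Advancing 47 days from February 22, 2125:
February has 28 days, so 28 − 22 = 6 days remain after February 22, 2125; 47 − 6 = 41 left.
March 2125 has 31 days: 41 − 31 = 10 left.
10 days into April 2125 → April 10, 2125.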